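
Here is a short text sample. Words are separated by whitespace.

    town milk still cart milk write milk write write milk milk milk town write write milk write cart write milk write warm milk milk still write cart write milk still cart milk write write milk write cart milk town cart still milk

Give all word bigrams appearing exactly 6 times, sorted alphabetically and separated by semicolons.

Bigram counts meeting the condition (exactly 6 times):
  milk write: 6
  write milk: 6

milk write; write milk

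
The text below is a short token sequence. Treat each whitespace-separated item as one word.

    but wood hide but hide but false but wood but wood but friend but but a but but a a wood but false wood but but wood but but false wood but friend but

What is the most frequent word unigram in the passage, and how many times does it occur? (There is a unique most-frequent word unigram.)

"but", 17 times

Unigram frequencies (highest first):
  but: 17
  wood: 7
  false: 3
  a: 3
  hide: 2
  friend: 2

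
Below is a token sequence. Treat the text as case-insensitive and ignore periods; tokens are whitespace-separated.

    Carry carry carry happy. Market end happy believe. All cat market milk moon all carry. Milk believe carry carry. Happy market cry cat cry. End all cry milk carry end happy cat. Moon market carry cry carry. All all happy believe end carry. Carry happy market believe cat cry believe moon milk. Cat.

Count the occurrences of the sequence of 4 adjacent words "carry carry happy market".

3

Scanning the 50 overlapping 4-gram windows for "carry carry happy market":
  position 2–5: carry carry happy market
  position 18–21: carry carry happy market
  position 43–46: carry carry happy market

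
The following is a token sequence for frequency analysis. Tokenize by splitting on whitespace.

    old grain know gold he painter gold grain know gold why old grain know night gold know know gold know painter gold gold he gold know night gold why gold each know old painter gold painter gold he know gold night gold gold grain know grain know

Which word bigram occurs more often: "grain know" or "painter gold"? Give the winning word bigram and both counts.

"grain know": 5 occurrences
"painter gold": 4 occurrences

"grain know" (5 vs 4)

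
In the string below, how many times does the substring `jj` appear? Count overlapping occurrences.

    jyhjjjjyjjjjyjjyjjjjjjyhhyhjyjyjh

12

Sliding a length-2 window over the 33 characters (32 positions):
  position 4–5: jj
  position 5–6: jj
  position 6–7: jj
  position 9–10: jj
  position 10–11: jj
  position 11–12: jj
  position 14–15: jj
  position 17–18: jj
  position 18–19: jj
  position 19–20: jj
  … (2 more)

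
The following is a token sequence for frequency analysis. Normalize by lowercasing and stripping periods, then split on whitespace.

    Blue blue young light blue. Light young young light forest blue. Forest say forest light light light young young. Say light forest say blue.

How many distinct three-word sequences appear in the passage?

24 tokens → 22 trigram windows in total.
Repeated trigrams (each contributes count−1 duplicates):
  light young young: 2
1 duplicate windows → 22 − 1 = 21 distinct.

21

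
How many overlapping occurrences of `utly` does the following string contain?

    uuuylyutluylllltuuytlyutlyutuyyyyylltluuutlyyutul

2

Sliding a length-4 window over the 49 characters (46 positions):
  position 23–26: utly
  position 41–44: utly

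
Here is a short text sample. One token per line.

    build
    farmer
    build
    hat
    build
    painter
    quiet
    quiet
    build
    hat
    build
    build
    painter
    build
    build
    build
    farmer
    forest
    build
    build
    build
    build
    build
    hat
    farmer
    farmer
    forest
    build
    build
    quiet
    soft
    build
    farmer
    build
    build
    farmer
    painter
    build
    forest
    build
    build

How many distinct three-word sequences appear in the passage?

41 tokens → 39 trigram windows in total.
Repeated trigrams (each contributes count−1 duplicates):
  build build build: 4
  forest build build: 3
  build build farmer: 2
  build farmer build: 2
  build hat build: 2
  farmer forest build: 2
9 duplicate windows → 39 − 9 = 30 distinct.

30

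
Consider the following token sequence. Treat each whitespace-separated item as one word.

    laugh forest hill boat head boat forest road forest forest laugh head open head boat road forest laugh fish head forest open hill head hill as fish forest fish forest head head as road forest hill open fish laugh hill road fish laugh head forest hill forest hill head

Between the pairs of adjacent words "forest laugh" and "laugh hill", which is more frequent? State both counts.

"forest laugh": 2 occurrences
"laugh hill": 1 occurrence

"forest laugh" (2 vs 1)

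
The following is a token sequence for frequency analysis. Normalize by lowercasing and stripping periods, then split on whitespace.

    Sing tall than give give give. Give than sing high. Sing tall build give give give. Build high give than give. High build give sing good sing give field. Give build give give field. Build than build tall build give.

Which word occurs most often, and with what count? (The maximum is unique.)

Unigram frequencies (highest first):
  give: 15
  build: 7
  sing: 5
  than: 4
  tall: 3
  high: 3
  … (2 more, each ≤ 2)

"give", 15 times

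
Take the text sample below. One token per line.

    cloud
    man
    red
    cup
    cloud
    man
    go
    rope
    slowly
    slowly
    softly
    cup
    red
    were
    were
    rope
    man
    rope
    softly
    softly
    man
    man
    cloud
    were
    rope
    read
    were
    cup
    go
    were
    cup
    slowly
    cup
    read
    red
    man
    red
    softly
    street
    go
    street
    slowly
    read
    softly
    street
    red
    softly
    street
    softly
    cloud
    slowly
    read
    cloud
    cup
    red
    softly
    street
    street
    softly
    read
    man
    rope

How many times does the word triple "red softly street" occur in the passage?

Scanning the 60 overlapping trigram windows for "red softly street":
  position 37–39: red softly street
  position 46–48: red softly street
  position 55–57: red softly street

3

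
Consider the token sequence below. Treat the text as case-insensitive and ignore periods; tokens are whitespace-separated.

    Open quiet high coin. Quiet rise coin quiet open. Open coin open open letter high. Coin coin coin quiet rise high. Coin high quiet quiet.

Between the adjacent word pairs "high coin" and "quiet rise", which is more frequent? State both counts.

"high coin": 3 occurrences
"quiet rise": 2 occurrences

"high coin" (3 vs 2)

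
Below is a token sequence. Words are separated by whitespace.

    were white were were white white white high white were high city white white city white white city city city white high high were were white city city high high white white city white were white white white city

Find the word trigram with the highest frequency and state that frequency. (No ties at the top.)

"white white city", 4 times

Trigram frequencies (highest first):
  white white city: 4
  were were white: 2
  were white white: 2
  white white white: 2
  city white white: 2
  white city white: 2
  … (22 more, each ≤ 2)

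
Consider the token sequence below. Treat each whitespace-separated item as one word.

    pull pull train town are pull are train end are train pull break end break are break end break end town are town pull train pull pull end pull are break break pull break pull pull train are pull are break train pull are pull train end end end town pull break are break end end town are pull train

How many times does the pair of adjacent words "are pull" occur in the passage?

Scanning the 59 overlapping bigram windows for "are pull":
  position 5–6: are pull
  position 38–39: are pull
  position 44–45: are pull
  position 58–59: are pull

4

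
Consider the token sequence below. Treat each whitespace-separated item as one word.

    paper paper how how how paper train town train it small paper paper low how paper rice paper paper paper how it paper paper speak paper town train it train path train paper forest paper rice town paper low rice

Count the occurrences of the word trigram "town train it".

2

Scanning the 38 overlapping trigram windows for "town train it":
  position 8–10: town train it
  position 27–29: town train it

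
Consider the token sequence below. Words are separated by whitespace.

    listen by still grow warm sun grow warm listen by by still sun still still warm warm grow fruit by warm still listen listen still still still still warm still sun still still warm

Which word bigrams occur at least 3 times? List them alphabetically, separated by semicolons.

Bigram counts meeting the condition (at least 3 times):
  still still: 5
  still warm: 3

still still; still warm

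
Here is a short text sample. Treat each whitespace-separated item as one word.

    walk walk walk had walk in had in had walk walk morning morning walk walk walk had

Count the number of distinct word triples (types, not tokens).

13

17 tokens → 15 trigram windows in total.
Repeated trigrams (each contributes count−1 duplicates):
  walk walk had: 2
  walk walk walk: 2
2 duplicate windows → 15 − 2 = 13 distinct.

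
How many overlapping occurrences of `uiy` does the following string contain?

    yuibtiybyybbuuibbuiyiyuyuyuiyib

Sliding a length-3 window over the 31 characters (29 positions):
  position 18–20: uiy
  position 27–29: uiy

2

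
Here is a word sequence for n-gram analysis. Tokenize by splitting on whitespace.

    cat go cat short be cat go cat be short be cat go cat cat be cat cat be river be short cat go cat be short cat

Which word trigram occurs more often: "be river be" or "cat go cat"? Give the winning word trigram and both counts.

"be river be": 1 occurrence
"cat go cat": 4 occurrences

"cat go cat" (4 vs 1)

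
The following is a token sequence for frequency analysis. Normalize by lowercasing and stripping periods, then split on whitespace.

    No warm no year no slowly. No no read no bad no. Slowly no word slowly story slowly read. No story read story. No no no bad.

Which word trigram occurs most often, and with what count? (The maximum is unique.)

"no slowly no", 2 times

Trigram frequencies (highest first):
  no slowly no: 2
  no warm no: 1
  warm no year: 1
  no year no: 1
  year no slowly: 1
  slowly no no: 1
  … (18 more, each ≤ 1)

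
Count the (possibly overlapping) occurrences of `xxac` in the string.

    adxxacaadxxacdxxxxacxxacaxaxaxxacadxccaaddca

Sliding a length-4 window over the 44 characters (41 positions):
  position 3–6: xxac
  position 10–13: xxac
  position 17–20: xxac
  position 21–24: xxac
  position 30–33: xxac

5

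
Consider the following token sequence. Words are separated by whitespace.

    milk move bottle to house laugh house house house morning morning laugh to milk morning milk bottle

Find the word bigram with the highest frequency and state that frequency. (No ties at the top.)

Bigram frequencies (highest first):
  house house: 2
  milk move: 1
  move bottle: 1
  bottle to: 1
  to house: 1
  house laugh: 1
  … (9 more, each ≤ 1)

"house house", 2 times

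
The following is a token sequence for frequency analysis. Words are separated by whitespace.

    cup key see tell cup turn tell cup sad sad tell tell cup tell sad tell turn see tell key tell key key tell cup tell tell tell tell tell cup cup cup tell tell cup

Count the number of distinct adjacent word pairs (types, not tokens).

18

36 tokens → 35 bigram windows in total.
Repeated bigrams (each contributes count−1 duplicates):
  tell cup: 6
  tell tell: 6
  cup tell: 3
  cup cup: 2
  key tell: 2
  sad tell: 2
  see tell: 2
  tell key: 2
17 duplicate windows → 35 − 17 = 18 distinct.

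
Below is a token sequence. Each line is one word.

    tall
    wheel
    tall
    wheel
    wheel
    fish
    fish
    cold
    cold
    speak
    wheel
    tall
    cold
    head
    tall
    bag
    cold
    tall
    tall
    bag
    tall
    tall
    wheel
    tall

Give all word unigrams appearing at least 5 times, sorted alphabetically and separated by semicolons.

tall; wheel

Unigram counts meeting the condition (at least 5 times):
  tall: 9
  wheel: 5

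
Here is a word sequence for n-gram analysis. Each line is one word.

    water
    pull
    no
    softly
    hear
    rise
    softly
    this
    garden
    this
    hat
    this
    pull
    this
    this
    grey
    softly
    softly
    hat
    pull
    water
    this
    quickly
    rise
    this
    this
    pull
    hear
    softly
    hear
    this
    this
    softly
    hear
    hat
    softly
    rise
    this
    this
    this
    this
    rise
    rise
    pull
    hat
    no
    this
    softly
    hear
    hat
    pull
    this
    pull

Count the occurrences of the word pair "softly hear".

Scanning the 52 overlapping bigram windows for "softly hear":
  position 4–5: softly hear
  position 29–30: softly hear
  position 33–34: softly hear
  position 48–49: softly hear

4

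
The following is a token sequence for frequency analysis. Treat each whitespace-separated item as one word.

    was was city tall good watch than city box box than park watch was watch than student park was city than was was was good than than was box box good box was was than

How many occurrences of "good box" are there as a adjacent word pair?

Scanning the 34 overlapping bigram windows for "good box":
  position 31–32: good box

1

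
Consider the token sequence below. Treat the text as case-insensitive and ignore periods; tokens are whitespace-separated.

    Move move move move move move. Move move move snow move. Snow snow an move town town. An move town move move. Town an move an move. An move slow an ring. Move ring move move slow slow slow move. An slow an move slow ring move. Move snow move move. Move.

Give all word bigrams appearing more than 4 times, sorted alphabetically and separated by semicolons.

an move; move move

Bigram counts meeting the condition (more than 4 times):
  an move: 6
  move move: 13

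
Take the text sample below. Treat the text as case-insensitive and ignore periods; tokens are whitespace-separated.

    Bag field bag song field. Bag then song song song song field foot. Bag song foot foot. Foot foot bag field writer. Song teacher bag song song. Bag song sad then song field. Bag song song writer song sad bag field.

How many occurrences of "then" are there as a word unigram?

Scanning the 41 tokens for "then":
  position 7: then
  position 31: then

2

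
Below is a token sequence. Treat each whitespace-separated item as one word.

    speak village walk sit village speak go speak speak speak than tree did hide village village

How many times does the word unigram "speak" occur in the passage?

5

Scanning the 16 tokens for "speak":
  position 1: speak
  position 6: speak
  position 8: speak
  position 9: speak
  position 10: speak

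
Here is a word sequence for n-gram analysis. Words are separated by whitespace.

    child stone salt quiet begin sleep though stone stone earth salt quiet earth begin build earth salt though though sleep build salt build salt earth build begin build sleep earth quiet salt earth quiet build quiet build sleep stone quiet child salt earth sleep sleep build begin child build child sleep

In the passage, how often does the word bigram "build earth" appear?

1

Scanning the 50 overlapping bigram windows for "build earth":
  position 15–16: build earth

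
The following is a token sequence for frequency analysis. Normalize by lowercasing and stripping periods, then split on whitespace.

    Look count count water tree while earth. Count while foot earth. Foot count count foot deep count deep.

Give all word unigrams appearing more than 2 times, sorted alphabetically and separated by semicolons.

Unigram counts meeting the condition (more than 2 times):
  count: 6
  foot: 3

count; foot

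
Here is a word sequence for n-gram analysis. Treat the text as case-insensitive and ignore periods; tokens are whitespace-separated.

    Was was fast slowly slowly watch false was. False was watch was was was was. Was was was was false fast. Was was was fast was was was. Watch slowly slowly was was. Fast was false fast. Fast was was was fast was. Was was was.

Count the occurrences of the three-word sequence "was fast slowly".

Scanning the 44 overlapping trigram windows for "was fast slowly":
  position 2–4: was fast slowly

1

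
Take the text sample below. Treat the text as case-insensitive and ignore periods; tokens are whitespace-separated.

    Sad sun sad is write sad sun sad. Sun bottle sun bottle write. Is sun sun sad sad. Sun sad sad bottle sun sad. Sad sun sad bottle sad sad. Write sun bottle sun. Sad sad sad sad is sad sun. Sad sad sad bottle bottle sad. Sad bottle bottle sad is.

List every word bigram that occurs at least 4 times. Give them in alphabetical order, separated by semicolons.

Bigram counts meeting the condition (at least 4 times):
  sad bottle: 4
  sad sad: 10
  sad sun: 6
  sun sad: 8

sad bottle; sad sad; sad sun; sun sad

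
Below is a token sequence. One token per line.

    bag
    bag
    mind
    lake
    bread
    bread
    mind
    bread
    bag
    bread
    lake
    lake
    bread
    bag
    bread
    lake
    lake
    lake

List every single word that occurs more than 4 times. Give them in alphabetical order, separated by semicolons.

bread; lake

Unigram counts meeting the condition (more than 4 times):
  bread: 6
  lake: 6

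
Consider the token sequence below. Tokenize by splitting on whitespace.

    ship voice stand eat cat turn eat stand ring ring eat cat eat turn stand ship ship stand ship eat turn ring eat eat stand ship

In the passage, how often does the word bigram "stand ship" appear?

3

Scanning the 25 overlapping bigram windows for "stand ship":
  position 15–16: stand ship
  position 18–19: stand ship
  position 25–26: stand ship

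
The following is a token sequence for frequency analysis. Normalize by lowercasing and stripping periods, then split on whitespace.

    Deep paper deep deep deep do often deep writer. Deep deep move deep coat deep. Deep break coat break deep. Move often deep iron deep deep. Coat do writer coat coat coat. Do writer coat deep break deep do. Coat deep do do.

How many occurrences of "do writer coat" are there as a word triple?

2

Scanning the 41 overlapping trigram windows for "do writer coat":
  position 28–30: do writer coat
  position 33–35: do writer coat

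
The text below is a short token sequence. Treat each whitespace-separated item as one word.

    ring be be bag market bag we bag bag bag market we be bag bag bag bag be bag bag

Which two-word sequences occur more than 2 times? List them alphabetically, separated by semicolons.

bag bag; be bag

Bigram counts meeting the condition (more than 2 times):
  bag bag: 6
  be bag: 3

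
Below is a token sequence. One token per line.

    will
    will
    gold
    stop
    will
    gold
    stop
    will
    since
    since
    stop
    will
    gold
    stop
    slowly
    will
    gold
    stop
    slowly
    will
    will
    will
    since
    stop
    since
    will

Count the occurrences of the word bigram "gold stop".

4

Scanning the 25 overlapping bigram windows for "gold stop":
  position 3–4: gold stop
  position 6–7: gold stop
  position 13–14: gold stop
  position 17–18: gold stop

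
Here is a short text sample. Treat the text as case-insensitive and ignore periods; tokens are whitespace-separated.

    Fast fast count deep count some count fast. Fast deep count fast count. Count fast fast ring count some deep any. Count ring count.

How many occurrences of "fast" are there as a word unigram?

7

Scanning the 24 tokens for "fast":
  position 1: fast
  position 2: fast
  position 8: fast
  position 9: fast
  position 12: fast
  position 15: fast
  position 16: fast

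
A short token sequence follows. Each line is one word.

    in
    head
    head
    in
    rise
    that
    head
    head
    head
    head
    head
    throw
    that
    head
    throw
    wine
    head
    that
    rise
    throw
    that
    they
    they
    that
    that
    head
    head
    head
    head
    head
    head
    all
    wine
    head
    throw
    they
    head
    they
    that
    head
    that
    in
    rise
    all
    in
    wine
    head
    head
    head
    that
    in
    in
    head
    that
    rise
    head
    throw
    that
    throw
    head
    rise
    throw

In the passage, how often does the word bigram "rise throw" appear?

Scanning the 61 overlapping bigram windows for "rise throw":
  position 19–20: rise throw
  position 61–62: rise throw

2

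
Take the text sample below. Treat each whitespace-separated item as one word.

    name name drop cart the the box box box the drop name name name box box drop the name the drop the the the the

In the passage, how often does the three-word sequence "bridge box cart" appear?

0

Scanning the 23 overlapping trigram windows for "bridge box cart":
  (none found)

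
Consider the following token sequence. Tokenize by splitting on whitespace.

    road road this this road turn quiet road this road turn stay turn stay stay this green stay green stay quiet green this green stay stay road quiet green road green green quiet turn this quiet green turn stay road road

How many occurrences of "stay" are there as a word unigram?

Scanning the 41 tokens for "stay":
  position 12: stay
  position 14: stay
  position 15: stay
  position 18: stay
  position 20: stay
  position 25: stay
  position 26: stay
  position 39: stay

8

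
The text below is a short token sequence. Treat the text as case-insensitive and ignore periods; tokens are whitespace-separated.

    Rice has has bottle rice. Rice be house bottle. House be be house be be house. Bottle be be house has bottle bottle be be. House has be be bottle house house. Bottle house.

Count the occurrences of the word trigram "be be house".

4

Scanning the 32 overlapping trigram windows for "be be house":
  position 11–13: be be house
  position 14–16: be be house
  position 18–20: be be house
  position 24–26: be be house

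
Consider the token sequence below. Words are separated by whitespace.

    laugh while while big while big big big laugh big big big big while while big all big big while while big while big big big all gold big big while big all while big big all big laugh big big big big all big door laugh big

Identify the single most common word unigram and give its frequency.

Unigram frequencies (highest first):
  big: 27
  while: 10
  all: 5
  laugh: 4
  gold: 1
  door: 1

"big", 27 times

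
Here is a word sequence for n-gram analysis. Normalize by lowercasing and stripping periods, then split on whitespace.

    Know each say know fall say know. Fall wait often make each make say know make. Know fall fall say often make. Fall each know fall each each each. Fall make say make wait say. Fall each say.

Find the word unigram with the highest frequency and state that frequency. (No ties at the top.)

"fall", 8 times

Unigram frequencies (highest first):
  fall: 8
  each: 7
  say: 7
  know: 6
  make: 6
  wait: 2
  … (1 more, each ≤ 2)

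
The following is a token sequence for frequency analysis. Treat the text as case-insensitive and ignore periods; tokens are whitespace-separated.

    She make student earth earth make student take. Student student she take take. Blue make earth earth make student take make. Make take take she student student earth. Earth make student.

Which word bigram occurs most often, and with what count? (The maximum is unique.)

Bigram frequencies (highest first):
  make student: 4
  earth earth: 3
  earth make: 3
  student earth: 2
  student take: 2
  student student: 2
  … (13 more, each ≤ 2)

"make student", 4 times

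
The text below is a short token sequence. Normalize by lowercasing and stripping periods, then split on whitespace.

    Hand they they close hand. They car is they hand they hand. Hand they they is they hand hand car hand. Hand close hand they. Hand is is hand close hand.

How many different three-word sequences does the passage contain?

23

31 tokens → 29 trigram windows in total.
Repeated trigrams (each contributes count−1 duplicates):
  close hand they: 2
  hand close hand: 2
  hand they hand: 2
  hand they they: 2
  is they hand: 2
  they hand hand: 2
6 duplicate windows → 29 − 6 = 23 distinct.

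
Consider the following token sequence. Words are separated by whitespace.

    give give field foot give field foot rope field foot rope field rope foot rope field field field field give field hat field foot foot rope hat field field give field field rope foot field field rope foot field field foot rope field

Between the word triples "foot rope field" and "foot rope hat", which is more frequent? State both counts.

"foot rope field": 4 occurrences
"foot rope hat": 1 occurrence

"foot rope field" (4 vs 1)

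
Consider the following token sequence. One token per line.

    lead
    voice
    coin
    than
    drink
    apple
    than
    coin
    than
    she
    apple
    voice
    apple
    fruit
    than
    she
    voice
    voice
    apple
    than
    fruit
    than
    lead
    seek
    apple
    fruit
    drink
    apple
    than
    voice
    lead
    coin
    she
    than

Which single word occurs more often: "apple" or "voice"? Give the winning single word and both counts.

"apple" (6 vs 5)

"apple": 6 occurrences
"voice": 5 occurrences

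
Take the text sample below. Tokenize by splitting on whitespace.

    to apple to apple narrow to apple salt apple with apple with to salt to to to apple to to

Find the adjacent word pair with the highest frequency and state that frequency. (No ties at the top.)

"to apple", 4 times

Bigram frequencies (highest first):
  to apple: 4
  to to: 3
  apple to: 2
  apple with: 2
  apple narrow: 1
  narrow to: 1
  … (6 more, each ≤ 1)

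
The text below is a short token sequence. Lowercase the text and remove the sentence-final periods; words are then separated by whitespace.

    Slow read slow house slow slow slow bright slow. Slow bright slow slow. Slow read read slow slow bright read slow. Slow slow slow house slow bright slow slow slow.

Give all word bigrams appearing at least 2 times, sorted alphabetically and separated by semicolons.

Bigram counts meeting the condition (at least 2 times):
  bright slow: 3
  house slow: 2
  read slow: 3
  slow bright: 4
  slow house: 2
  slow read: 2
  slow slow: 11

bright slow; house slow; read slow; slow bright; slow house; slow read; slow slow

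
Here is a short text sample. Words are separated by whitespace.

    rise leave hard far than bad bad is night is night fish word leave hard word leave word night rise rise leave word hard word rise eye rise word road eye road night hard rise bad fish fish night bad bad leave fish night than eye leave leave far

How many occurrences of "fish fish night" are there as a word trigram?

1

Scanning the 47 overlapping trigram windows for "fish fish night":
  position 37–39: fish fish night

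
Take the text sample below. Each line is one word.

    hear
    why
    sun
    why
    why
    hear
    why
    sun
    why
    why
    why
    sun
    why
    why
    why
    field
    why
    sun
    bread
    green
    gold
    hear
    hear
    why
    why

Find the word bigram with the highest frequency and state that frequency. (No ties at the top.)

Bigram frequencies (highest first):
  why why: 6
  why sun: 4
  hear why: 3
  sun why: 3
  why hear: 1
  why field: 1
  … (6 more, each ≤ 1)

"why why", 6 times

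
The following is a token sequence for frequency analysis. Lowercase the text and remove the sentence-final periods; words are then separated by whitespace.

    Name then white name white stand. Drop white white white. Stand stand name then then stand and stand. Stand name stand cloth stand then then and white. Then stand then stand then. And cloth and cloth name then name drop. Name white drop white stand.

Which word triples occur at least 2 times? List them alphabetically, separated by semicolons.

Trigram counts meeting the condition (at least 2 times):
  stand stand name: 2
  then stand then: 2

stand stand name; then stand then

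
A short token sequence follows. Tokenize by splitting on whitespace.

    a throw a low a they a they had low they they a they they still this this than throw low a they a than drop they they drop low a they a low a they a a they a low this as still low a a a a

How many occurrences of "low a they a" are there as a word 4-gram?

4

Scanning the 46 overlapping 4-gram windows for "low a they a":
  position 4–7: low a they a
  position 21–24: low a they a
  position 30–33: low a they a
  position 34–37: low a they a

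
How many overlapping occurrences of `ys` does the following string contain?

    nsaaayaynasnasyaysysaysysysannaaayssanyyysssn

Sliding a length-2 window over the 45 characters (44 positions):
  position 17–18: ys
  position 19–20: ys
  position 22–23: ys
  position 24–25: ys
  position 26–27: ys
  position 34–35: ys
  position 41–42: ys

7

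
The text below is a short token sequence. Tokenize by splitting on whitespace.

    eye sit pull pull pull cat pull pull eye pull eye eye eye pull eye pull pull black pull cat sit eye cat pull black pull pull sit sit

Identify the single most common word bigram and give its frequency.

"pull pull", 5 times

Bigram frequencies (highest first):
  pull pull: 5
  pull eye: 3
  eye pull: 3
  pull cat: 2
  cat pull: 2
  eye eye: 2
  … (9 more, each ≤ 2)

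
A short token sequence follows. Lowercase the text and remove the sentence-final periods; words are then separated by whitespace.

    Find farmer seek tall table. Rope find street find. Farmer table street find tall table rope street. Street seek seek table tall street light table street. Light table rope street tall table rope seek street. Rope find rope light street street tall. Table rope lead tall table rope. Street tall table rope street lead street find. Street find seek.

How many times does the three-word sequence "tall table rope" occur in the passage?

Scanning the 57 overlapping trigram windows for "tall table rope":
  position 4–6: tall table rope
  position 14–16: tall table rope
  position 31–33: tall table rope
  position 42–44: tall table rope
  position 46–48: tall table rope
  position 50–52: tall table rope

6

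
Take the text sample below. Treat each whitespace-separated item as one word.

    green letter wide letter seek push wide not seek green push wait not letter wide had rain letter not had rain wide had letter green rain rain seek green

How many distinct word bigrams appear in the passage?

29 tokens → 28 bigram windows in total.
Repeated bigrams (each contributes count−1 duplicates):
  had rain: 2
  letter wide: 2
  seek green: 2
  wide had: 2
4 duplicate windows → 28 − 4 = 24 distinct.

24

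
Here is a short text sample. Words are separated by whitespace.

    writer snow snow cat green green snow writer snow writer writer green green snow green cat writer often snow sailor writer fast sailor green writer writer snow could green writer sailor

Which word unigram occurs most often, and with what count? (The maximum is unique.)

Unigram frequencies (highest first):
  writer: 9
  snow: 7
  green: 7
  sailor: 3
  cat: 2
  often: 1
  … (2 more, each ≤ 1)

"writer", 9 times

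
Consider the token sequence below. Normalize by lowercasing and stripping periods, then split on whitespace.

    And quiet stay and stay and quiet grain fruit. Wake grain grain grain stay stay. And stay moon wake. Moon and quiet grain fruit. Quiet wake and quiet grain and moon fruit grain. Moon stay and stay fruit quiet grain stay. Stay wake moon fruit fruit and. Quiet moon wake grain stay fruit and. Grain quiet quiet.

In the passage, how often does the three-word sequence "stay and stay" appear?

Scanning the 55 overlapping trigram windows for "stay and stay":
  position 3–5: stay and stay
  position 15–17: stay and stay
  position 35–37: stay and stay

3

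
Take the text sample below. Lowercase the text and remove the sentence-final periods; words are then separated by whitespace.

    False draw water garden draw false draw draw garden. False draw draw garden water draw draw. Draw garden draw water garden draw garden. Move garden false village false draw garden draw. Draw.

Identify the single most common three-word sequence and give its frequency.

"draw draw garden", 3 times

Trigram frequencies (highest first):
  draw draw garden: 3
  draw water garden: 2
  water garden draw: 2
  false draw draw: 2
  draw garden draw: 2
  false draw water: 1
  … (18 more, each ≤ 1)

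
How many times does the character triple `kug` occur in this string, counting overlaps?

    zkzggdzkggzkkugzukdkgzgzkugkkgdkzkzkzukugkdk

3

Sliding a length-3 window over the 44 characters (42 positions):
  position 13–15: kug
  position 25–27: kug
  position 39–41: kug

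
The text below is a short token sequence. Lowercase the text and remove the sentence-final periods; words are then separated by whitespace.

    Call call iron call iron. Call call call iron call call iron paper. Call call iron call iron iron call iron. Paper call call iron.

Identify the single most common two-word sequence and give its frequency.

"call iron", 8 times

Bigram frequencies (highest first):
  call iron: 8
  call call: 6
  iron call: 5
  iron paper: 2
  paper call: 2
  iron iron: 1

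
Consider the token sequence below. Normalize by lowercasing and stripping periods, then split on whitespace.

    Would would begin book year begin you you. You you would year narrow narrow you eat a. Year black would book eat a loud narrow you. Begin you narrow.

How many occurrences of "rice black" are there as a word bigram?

0

Scanning the 28 overlapping bigram windows for "rice black":
  (none found)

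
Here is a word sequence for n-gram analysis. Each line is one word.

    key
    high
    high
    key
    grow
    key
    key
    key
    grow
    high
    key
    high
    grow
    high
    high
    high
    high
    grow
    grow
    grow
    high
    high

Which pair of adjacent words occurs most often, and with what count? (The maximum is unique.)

Bigram frequencies (highest first):
  high high: 5
  grow high: 3
  key high: 2
  high key: 2
  key grow: 2
  key key: 2
  … (3 more, each ≤ 2)

"high high", 5 times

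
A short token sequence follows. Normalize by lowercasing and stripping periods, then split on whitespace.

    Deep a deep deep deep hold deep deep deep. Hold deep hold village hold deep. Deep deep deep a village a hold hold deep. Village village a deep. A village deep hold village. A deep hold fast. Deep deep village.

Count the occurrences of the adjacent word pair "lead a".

Scanning the 39 overlapping bigram windows for "lead a":
  (none found)

0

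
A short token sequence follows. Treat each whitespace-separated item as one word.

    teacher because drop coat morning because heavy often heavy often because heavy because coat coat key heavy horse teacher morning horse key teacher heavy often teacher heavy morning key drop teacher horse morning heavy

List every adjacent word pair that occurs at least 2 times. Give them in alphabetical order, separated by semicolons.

because heavy; heavy often; teacher heavy

Bigram counts meeting the condition (at least 2 times):
  because heavy: 2
  heavy often: 3
  teacher heavy: 2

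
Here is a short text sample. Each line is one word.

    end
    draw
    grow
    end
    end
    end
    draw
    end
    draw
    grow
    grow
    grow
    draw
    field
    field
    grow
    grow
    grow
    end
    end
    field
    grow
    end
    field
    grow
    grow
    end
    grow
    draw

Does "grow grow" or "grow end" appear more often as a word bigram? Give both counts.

"grow grow": 5 occurrences
"grow end": 4 occurrences

"grow grow" (5 vs 4)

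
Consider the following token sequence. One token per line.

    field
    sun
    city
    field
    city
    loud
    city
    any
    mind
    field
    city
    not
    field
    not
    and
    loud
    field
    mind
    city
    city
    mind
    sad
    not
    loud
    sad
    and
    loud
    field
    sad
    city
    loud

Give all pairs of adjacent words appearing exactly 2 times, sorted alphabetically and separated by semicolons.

and loud; city loud; field city; loud field

Bigram counts meeting the condition (exactly 2 times):
  and loud: 2
  city loud: 2
  field city: 2
  loud field: 2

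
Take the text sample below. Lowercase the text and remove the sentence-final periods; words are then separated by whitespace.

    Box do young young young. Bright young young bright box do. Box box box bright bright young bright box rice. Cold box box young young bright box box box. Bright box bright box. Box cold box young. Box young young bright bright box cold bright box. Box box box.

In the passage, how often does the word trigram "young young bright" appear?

Scanning the 47 overlapping trigram windows for "young young bright":
  position 4–6: young young bright
  position 7–9: young young bright
  position 24–26: young young bright
  position 39–41: young young bright

4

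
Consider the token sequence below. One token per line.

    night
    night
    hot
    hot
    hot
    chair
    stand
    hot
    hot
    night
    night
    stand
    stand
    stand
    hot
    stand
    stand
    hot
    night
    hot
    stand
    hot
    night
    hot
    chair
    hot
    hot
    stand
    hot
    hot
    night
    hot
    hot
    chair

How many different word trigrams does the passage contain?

23

34 tokens → 32 trigram windows in total.
Repeated trigrams (each contributes count−1 duplicates):
  hot night hot: 3
  hot hot chair: 2
  hot hot night: 2
  hot stand hot: 2
  night hot hot: 2
  stand hot hot: 2
  stand hot night: 2
  stand stand hot: 2
9 duplicate windows → 32 − 9 = 23 distinct.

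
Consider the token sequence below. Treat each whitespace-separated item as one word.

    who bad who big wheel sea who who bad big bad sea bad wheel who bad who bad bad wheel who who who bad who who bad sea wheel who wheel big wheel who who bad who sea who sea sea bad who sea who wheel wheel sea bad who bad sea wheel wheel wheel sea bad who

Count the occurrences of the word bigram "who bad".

8

Scanning the 57 overlapping bigram windows for "who bad":
  position 1–2: who bad
  position 8–9: who bad
  position 15–16: who bad
  position 17–18: who bad
  position 23–24: who bad
  position 26–27: who bad
  position 35–36: who bad
  position 50–51: who bad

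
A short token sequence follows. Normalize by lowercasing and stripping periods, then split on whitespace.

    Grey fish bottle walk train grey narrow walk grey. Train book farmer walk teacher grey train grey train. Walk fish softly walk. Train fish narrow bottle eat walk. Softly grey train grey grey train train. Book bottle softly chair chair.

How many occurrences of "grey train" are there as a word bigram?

5

Scanning the 39 overlapping bigram windows for "grey train":
  position 9–10: grey train
  position 15–16: grey train
  position 17–18: grey train
  position 30–31: grey train
  position 33–34: grey train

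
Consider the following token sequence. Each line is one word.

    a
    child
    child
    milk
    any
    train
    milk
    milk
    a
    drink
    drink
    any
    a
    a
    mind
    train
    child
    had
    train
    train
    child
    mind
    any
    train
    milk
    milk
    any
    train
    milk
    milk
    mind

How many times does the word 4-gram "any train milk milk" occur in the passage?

Scanning the 28 overlapping 4-gram windows for "any train milk milk":
  position 5–8: any train milk milk
  position 23–26: any train milk milk
  position 27–30: any train milk milk

3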